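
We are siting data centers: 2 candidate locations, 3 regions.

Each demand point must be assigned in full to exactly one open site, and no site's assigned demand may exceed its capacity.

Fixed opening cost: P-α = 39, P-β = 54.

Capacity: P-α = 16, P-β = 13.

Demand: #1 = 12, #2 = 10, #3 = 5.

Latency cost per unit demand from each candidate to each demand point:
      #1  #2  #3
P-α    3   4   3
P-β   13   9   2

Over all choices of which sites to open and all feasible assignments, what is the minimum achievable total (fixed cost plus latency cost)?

304

Open {P-α, P-β}; cheapest assignment that respects the capacities:
  P-α (cap 16, load 15): #2, #3 — cost 10×4 + 5×3 = 55
  P-β (cap 13, load 12): #1 — cost 12×13 = 156
  Shipping 211, fixed 93 → total 304.
  Any other capacity-feasible assignment to {P-α, P-β} ships for at least 211.
Total demand is 27 and no other set of sites has combined capacity ≥ 27, so {P-α, P-β} is the only feasible choice of open sites. Minimum: 304.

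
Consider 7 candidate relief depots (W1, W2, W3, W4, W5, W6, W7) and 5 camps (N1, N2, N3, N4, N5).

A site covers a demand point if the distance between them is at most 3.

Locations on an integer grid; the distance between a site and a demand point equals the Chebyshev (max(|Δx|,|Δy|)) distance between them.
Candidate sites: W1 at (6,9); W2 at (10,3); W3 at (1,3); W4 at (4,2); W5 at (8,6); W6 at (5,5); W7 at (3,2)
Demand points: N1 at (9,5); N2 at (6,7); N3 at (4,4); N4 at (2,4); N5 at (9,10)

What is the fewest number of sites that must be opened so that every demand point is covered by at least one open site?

Coverage sets (demand points within 3 of each site):
  W1: {N2, N5}
  W2: {N1}
  W3: {N3, N4}
  W4: {N3, N4}
  W5: {N1, N2}
  W6: {N2, N3, N4}
  W7: {N3, N4}
No 2 sites suffice: every size-2 union leaves at least one demand point uncovered.
But {W1, W2, W3} covers everything, so the minimum is 3.

3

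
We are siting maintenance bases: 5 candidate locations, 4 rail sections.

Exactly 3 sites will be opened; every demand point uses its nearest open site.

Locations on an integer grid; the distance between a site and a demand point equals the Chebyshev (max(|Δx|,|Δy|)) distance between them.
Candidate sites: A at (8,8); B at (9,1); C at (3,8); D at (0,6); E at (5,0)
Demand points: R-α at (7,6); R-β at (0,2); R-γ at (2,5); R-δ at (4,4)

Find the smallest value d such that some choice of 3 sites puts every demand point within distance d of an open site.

Open {A, B, D}.
  Farthest demand point is R-β at distance 4 (to D); all others are ≤ 4.
With {A, C, D} the worst case is 4.
With {A, D, E} the worst case is 4.
No size-3 selection achieves below 4.

4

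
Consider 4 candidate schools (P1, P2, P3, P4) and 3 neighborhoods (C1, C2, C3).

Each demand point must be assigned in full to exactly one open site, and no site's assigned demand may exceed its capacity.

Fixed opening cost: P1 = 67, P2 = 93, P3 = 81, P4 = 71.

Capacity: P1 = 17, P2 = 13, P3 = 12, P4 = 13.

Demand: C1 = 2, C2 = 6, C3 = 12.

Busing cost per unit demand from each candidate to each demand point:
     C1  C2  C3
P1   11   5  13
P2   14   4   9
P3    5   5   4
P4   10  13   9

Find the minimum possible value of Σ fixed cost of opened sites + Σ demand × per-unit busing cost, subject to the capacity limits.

Open {P1, P3}; cheapest assignment that respects the capacities:
  P1 (cap 17, load 8): C1, C2 — cost 2×11 + 6×5 = 52
  P3 (cap 12, load 12): C3 — cost 12×4 = 48
  Shipping 100, fixed 148 → total 248.
  Any other capacity-feasible assignment to {P1, P3} ships for at least 100.
Compare {P2, P3}: its best feasible assignment gives total 274.
Compare {P1, P4}: its best feasible assignment gives total 298.
Every other set of open sites that can feasibly serve all demand totals ≥ 274 even under its best assignment. Minimum: 248.

248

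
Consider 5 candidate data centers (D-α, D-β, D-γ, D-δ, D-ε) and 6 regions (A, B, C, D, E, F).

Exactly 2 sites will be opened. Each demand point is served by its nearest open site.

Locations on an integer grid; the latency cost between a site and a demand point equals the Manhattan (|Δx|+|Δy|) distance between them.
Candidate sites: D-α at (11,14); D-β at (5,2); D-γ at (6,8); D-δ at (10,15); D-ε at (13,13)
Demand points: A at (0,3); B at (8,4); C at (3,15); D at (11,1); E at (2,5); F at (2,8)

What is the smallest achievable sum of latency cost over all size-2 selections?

38

Open {D-β, D-γ}.
  A→D-β 6, B→D-β 5, C→D-γ 10, D→D-β 7, E→D-β 6, F→D-γ 4  ⇒ total 38.
Compare {D-β, D-δ}: total 40.
Compare {D-α, D-β}: total 42.
No size-2 selection does better; minimum is 38.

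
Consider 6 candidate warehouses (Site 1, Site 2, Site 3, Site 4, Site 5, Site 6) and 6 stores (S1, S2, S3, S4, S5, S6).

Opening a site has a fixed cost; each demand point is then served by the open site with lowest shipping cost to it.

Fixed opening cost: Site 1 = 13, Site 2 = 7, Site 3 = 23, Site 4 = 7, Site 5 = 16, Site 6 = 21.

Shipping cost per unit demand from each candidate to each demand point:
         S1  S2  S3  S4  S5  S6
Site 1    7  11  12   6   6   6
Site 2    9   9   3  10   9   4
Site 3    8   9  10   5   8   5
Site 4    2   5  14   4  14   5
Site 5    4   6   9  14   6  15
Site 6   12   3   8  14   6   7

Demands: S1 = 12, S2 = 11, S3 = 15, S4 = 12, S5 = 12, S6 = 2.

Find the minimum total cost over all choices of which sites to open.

265

Open {Site 2, Site 4, Site 6}: assign each demand point to its cheapest open site.
  S1→Site 4 12×2=24, S2→Site 6 11×3=33, S3→Site 2 15×3=45, S4→Site 4 12×4=48, S5→Site 6 12×6=72, S6→Site 2 2×4=8
  shipping cost 230, fixed 35 → total 265.
Compare {Site 1, Site 2, Site 4, Site 6}: shipping cost 230 + fixed 48 = 278.
Compare {Site 1, Site 2, Site 4}: shipping cost 252 + fixed 27 = 279.
Compare {Site 2, Site 4, Site 5, Site 6}: shipping cost 230 + fixed 51 = 281.
All other subsets cost ≥ 278. Minimum total cost: 265.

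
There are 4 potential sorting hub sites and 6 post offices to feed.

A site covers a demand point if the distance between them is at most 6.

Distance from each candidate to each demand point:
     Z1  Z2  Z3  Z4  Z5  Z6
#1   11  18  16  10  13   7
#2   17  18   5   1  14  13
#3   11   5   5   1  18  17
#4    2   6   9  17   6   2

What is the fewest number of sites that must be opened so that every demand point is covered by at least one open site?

Coverage sets (demand points within 6 of each site):
  #1: {}
  #2: {Z3, Z4}
  #3: {Z2, Z3, Z4}
  #4: {Z1, Z2, Z5, Z6}
No single site covers all 6 demand points.
But {#2, #4} covers everything, so the minimum is 2.

2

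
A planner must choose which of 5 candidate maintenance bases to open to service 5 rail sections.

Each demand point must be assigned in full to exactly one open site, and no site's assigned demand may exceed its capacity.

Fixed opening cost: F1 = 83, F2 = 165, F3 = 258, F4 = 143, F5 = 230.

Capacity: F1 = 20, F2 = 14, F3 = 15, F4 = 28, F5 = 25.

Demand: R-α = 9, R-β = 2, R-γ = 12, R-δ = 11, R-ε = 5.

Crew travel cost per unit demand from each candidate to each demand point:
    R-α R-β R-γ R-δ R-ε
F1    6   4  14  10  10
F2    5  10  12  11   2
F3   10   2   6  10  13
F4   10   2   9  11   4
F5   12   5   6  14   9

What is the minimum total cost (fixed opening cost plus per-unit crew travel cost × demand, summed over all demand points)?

Open {F1, F4}; cheapest assignment that respects the capacities:
  F1 (cap 20, load 20): R-α, R-δ — cost 9×6 + 11×10 = 164
  F4 (cap 28, load 19): R-β, R-γ, R-ε — cost 2×2 + 12×9 + 5×4 = 132
  Shipping 296, fixed 226 → total 522.
  Any other capacity-feasible assignment to {F1, F4} ships for at least 296.
Compare {F2, F4}: its best feasible assignment gives total 596.
Compare {F1, F5}: its best feasible assignment gives total 604.
Every other set of open sites that can feasibly serve all demand totals ≥ 596 even under its best assignment. Minimum: 522.

522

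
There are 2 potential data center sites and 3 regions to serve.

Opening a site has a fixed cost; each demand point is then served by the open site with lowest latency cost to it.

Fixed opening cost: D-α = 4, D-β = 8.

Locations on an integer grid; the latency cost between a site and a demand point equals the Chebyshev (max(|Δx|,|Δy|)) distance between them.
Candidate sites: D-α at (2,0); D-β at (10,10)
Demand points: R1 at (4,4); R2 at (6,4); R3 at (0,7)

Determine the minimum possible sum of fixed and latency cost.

19

Open {D-α}: assign each demand point to its cheapest open site.
  R1→D-α 4, R2→D-α 4, R3→D-α 7
  latency cost 15, fixed 4 → total 19.
Compare {D-α, D-β}: latency cost 15 + fixed 12 = 27.
Compare {D-β}: latency cost 22 + fixed 8 = 30.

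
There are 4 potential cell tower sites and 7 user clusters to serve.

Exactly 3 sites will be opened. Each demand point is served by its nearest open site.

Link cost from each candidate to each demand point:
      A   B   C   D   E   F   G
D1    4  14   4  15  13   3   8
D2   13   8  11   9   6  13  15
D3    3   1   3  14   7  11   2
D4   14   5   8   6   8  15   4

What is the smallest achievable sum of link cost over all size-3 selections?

25

Open {D1, D3, D4}.
  A→D3 3, B→D3 1, C→D3 3, D→D4 6, E→D3 7, F→D1 3, G→D3 2  ⇒ total 25.
Compare {D1, D2, D3}: total 27.
Compare {D1, D2, D4}: total 32.
No size-3 selection does better; minimum is 25.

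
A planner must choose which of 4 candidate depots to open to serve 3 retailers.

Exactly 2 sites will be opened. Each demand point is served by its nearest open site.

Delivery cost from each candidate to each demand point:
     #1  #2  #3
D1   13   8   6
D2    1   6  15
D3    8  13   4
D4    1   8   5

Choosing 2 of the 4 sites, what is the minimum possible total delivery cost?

11

Open {D2, D3}.
  #1→D2 1, #2→D2 6, #3→D3 4  ⇒ total 11.
Compare {D2, D4}: total 12.
Compare {D1, D2}: total 13.
No size-2 selection does better; minimum is 11.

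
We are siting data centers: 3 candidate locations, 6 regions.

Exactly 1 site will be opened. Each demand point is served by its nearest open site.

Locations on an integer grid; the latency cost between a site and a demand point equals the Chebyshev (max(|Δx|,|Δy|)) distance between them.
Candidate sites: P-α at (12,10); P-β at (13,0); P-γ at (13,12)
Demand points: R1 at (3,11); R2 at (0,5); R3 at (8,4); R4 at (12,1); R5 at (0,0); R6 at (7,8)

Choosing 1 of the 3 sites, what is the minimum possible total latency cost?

51

Open {P-β}.
  R1→P-β 11, R2→P-β 13, R3→P-β 5, R4→P-β 1, R5→P-β 13, R6→P-β 8  ⇒ total 51.
Compare {P-α}: total 53.
Compare {P-γ}: total 61.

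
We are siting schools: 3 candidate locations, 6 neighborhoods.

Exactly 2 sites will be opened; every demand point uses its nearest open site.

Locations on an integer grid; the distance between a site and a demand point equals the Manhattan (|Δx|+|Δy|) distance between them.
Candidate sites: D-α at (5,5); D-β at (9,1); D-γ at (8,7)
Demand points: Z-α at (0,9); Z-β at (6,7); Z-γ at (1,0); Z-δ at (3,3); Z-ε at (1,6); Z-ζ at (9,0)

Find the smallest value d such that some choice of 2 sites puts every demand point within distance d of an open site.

Open {D-α, D-β}.
  Farthest demand point is Z-α at distance 9 (to D-α); all others are ≤ 9.
With {D-α, D-γ} the worst case is 9.
With {D-β, D-γ} the worst case is 10.
No size-2 selection achieves below 9.

9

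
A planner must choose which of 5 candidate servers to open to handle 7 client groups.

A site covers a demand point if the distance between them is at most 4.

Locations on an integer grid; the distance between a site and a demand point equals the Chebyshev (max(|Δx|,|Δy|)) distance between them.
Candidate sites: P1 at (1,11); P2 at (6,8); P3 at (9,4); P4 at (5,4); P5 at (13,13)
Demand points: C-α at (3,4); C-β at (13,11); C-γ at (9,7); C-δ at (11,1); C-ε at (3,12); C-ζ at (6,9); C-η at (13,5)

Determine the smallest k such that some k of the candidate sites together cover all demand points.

3

Coverage sets (demand points within 4 of each site):
  P1: {C-ε}
  P2: {C-α, C-γ, C-ε, C-ζ}
  P3: {C-γ, C-δ, C-η}
  P4: {C-α, C-γ}
  P5: {C-β}
No 2 sites suffice: every size-2 union leaves at least one demand point uncovered.
But {P2, P3, P5} covers everything, so the minimum is 3.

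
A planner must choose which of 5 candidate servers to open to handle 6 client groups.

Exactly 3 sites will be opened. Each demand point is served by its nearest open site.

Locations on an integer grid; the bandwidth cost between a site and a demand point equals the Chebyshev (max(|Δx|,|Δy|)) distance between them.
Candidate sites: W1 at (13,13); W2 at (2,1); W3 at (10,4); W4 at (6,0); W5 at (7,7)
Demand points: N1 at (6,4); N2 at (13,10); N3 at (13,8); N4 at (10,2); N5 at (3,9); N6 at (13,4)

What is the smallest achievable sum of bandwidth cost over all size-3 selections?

Open {W1, W3, W5}.
  N1→W5 3, N2→W1 3, N3→W3 4, N4→W3 2, N5→W5 4, N6→W3 3  ⇒ total 19.
Compare {W2, W3, W5}: total 22.
Compare {W3, W4, W5}: total 22.
No size-3 selection does better; minimum is 19.

19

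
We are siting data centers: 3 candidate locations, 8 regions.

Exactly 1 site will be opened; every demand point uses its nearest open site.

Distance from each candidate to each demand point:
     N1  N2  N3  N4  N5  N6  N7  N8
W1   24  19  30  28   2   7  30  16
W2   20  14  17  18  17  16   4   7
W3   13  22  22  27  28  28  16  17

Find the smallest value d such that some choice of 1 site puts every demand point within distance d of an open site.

Open {W2}.
  Farthest demand point is N1 at distance 20 (to W2); all others are ≤ 20.
With {W3} the worst case is 28.
With {W1} the worst case is 30.
No size-1 selection achieves below 20.

20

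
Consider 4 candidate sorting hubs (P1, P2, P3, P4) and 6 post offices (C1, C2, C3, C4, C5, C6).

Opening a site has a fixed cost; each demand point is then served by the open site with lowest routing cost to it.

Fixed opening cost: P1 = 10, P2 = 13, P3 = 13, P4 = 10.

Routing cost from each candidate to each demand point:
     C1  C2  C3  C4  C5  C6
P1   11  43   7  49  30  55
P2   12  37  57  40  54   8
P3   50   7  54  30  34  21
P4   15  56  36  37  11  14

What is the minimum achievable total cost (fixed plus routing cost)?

Open {P1, P3, P4}: assign each demand point to its cheapest open site.
  C1→P1 11, C2→P3 7, C3→P1 7, C4→P3 30, C5→P4 11, C6→P4 14
  routing cost 80, fixed 33 → total 113.
Compare {P1, P2, P3, P4}: routing cost 74 + fixed 46 = 120.
Compare {P1, P3}: routing cost 106 + fixed 23 = 129.
Compare {P1, P2, P3}: routing cost 93 + fixed 36 = 129.
All other subsets cost ≥ 120. Minimum total cost: 113.

113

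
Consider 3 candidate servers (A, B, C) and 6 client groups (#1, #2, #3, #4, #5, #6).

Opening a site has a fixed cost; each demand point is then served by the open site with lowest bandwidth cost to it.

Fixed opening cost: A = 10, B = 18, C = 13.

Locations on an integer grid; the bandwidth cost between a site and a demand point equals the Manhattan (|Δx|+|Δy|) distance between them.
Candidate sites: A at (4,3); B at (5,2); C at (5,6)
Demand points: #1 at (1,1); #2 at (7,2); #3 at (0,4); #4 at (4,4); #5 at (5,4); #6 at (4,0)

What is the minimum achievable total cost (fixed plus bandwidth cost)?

Open {A}: assign each demand point to its cheapest open site.
  #1→A 5, #2→A 4, #3→A 5, #4→A 1, #5→A 2, #6→A 3
  bandwidth cost 20, fixed 10 → total 30.
Compare {B}: bandwidth cost 22 + fixed 18 = 40.
Compare {A, C}: bandwidth cost 20 + fixed 23 = 43.
Compare {A, B}: bandwidth cost 18 + fixed 28 = 46.
All other subsets cost ≥ 40. Minimum total cost: 30.

30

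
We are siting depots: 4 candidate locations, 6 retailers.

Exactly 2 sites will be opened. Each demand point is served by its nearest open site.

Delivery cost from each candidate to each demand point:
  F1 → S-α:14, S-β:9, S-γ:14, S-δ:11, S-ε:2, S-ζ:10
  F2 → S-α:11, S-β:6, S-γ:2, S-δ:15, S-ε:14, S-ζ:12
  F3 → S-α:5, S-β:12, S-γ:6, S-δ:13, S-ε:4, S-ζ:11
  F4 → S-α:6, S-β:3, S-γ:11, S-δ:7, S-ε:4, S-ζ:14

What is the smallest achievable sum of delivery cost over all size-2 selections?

34

Open {F2, F4}.
  S-α→F4 6, S-β→F4 3, S-γ→F2 2, S-δ→F4 7, S-ε→F4 4, S-ζ→F2 12  ⇒ total 34.
Compare {F3, F4}: total 36.
Compare {F1, F4}: total 39.
No size-2 selection does better; minimum is 34.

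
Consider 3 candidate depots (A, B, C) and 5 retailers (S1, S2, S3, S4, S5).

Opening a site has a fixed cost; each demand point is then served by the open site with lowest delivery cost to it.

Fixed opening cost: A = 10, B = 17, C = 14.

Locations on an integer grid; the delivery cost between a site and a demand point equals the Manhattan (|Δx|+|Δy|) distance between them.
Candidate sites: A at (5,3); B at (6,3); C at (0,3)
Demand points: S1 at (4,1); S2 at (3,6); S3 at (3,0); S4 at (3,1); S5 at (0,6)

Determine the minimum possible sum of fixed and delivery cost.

35

Open {A}: assign each demand point to its cheapest open site.
  S1→A 3, S2→A 5, S3→A 5, S4→A 4, S5→A 8
  delivery cost 25, fixed 10 → total 35.
Compare {C}: delivery cost 26 + fixed 14 = 40.
Compare {A, C}: delivery cost 20 + fixed 24 = 44.
Compare {B}: delivery cost 30 + fixed 17 = 47.
All other subsets cost ≥ 40. Minimum total cost: 35.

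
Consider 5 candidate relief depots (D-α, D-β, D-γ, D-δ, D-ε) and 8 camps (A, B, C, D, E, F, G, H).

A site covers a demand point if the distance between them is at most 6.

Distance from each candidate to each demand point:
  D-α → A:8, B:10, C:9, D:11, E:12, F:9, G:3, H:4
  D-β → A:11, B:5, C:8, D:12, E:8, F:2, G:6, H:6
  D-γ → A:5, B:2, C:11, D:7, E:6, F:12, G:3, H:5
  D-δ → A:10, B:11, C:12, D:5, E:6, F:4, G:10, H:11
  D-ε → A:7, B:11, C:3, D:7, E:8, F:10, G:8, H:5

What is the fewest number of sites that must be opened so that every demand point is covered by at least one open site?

3

Coverage sets (demand points within 6 of each site):
  D-α: {G, H}
  D-β: {B, F, G, H}
  D-γ: {A, B, E, G, H}
  D-δ: {D, E, F}
  D-ε: {C, H}
No 2 sites suffice: every size-2 union leaves at least one demand point uncovered.
But {D-γ, D-δ, D-ε} covers everything, so the minimum is 3.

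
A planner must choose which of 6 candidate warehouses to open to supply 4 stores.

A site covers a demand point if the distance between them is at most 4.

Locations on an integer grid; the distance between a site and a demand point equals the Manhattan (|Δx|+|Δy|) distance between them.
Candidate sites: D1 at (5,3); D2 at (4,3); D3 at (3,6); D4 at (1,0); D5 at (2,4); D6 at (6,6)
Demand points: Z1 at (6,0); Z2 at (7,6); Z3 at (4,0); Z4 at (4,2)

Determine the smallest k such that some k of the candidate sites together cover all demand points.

2

Coverage sets (demand points within 4 of each site):
  D1: {Z1, Z3, Z4}
  D2: {Z3, Z4}
  D3: {Z2}
  D4: {Z3}
  D5: {Z4}
  D6: {Z2}
No single site covers all 4 demand points.
But {D1, D3} covers everything, so the minimum is 2.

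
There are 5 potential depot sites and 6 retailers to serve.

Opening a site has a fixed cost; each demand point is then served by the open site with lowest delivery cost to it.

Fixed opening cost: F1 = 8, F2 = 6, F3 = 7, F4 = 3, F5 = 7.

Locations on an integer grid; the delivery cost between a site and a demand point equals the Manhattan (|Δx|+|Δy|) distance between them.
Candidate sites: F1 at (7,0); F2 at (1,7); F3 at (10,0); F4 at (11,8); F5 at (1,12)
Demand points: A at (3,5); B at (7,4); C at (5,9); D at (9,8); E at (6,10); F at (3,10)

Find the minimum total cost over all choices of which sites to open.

41

Open {F2, F4}: assign each demand point to its cheapest open site.
  A→F2 4, B→F4 8, C→F2 6, D→F4 2, E→F4 7, F→F2 5
  delivery cost 32, fixed 9 → total 41.
Compare {F1, F2, F4}: delivery cost 28 + fixed 17 = 45.
Compare {F2}: delivery cost 41 + fixed 6 = 47.
Compare {F4, F5}: delivery cost 37 + fixed 10 = 47.
All other subsets cost ≥ 45. Minimum total cost: 41.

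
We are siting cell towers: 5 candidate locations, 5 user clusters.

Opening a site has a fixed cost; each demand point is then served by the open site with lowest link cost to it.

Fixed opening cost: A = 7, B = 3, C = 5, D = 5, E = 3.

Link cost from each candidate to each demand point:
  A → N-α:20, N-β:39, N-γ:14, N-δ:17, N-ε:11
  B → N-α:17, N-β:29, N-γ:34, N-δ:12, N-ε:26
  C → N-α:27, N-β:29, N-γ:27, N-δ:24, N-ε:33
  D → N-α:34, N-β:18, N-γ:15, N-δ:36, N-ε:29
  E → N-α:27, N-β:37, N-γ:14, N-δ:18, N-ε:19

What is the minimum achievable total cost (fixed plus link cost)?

87

Open {A, B, D}: assign each demand point to its cheapest open site.
  N-α→B 17, N-β→D 18, N-γ→A 14, N-δ→B 12, N-ε→A 11
  link cost 72, fixed 15 → total 87.
Compare {A, B, D, E}: link cost 72 + fixed 18 = 90.
Compare {B, D, E}: link cost 80 + fixed 11 = 91.
Compare {A, D}: link cost 80 + fixed 12 = 92.
All other subsets cost ≥ 90. Minimum total cost: 87.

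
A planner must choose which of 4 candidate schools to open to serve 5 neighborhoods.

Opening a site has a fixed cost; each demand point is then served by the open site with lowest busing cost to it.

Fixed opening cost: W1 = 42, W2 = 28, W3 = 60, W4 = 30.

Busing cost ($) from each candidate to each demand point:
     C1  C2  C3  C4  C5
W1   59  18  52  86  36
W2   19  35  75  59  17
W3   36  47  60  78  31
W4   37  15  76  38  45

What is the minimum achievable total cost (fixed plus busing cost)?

Open {W2, W4}: assign each demand point to its cheapest open site.
  C1→W2 19, C2→W4 15, C3→W2 75, C4→W4 38, C5→W2 17
  busing cost 164, fixed 58 → total 222.
Compare {W2}: busing cost 205 + fixed 28 = 233.
Compare {W1, W2}: busing cost 165 + fixed 70 = 235.
Compare {W4}: busing cost 211 + fixed 30 = 241.
All other subsets cost ≥ 233. Minimum total cost: 222.

222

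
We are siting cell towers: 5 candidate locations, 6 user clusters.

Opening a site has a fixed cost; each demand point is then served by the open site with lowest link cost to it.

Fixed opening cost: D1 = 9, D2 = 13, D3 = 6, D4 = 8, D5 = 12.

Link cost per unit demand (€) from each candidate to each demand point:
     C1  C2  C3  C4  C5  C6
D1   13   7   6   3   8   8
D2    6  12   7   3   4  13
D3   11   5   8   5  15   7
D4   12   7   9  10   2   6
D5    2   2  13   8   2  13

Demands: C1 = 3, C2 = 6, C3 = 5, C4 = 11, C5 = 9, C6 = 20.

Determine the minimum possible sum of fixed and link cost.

248

Open {D1, D4, D5}: assign each demand point to its cheapest open site.
  C1→D5 3×2=6, C2→D5 6×2=12, C3→D1 5×6=30, C4→D1 11×3=33, C5→D4 9×2=18, C6→D4 20×6=120
  link cost 219, fixed 29 → total 248.
Compare {D1, D3, D4, D5}: link cost 219 + fixed 35 = 254.
Compare {D2, D4, D5}: link cost 224 + fixed 33 = 257.
Compare {D1, D2, D4, D5}: link cost 219 + fixed 42 = 261.
All other subsets cost ≥ 254. Minimum total cost: 248.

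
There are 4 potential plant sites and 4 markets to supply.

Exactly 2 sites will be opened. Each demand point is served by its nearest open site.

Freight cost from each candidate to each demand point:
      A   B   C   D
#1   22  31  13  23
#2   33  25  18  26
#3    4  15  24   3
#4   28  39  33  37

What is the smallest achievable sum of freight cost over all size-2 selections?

Open {#1, #3}.
  A→#3 4, B→#3 15, C→#1 13, D→#3 3  ⇒ total 35.
Compare {#2, #3}: total 40.
Compare {#3, #4}: total 46.
No size-2 selection does better; minimum is 35.

35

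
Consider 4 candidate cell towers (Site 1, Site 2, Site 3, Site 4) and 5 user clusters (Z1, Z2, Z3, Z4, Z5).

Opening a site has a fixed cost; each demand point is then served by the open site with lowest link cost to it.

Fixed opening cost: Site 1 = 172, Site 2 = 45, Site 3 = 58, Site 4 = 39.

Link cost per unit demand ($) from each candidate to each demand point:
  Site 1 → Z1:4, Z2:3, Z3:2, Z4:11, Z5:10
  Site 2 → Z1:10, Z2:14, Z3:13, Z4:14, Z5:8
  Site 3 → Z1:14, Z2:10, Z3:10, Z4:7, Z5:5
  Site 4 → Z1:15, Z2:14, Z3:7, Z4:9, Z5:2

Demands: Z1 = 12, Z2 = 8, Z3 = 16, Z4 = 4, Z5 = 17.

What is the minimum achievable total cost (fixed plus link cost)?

385

Open {Site 1, Site 4}: assign each demand point to its cheapest open site.
  Z1→Site 1 12×4=48, Z2→Site 1 8×3=24, Z3→Site 1 16×2=32, Z4→Site 4 4×9=36, Z5→Site 4 17×2=34
  link cost 174, fixed 211 → total 385.
Compare {Site 1, Site 2, Site 4}: link cost 174 + fixed 256 = 430.
Compare {Site 1, Site 3, Site 4}: link cost 166 + fixed 269 = 435.
Compare {Site 1, Site 3}: link cost 217 + fixed 230 = 447.
All other subsets cost ≥ 430. Minimum total cost: 385.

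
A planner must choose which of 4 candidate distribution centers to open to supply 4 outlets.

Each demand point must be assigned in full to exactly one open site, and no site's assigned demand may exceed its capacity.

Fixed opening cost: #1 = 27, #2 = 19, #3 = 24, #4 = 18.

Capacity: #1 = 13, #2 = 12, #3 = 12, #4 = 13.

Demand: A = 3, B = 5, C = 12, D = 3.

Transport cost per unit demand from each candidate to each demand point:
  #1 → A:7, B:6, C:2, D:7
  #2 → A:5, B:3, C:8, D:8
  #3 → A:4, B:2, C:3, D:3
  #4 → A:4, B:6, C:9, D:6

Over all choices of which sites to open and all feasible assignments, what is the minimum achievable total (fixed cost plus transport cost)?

Open {#1, #3}; cheapest assignment that respects the capacities:
  #1 (cap 13, load 12): C — cost 12×2 = 24
  #3 (cap 12, load 11): A, B, D — cost 3×4 + 5×2 + 3×3 = 31
  Shipping 55, fixed 51 → total 106.
  Any other capacity-feasible assignment to {#1, #3} ships for at least 55.
Compare {#1, #2}: its best feasible assignment gives total 124.
Compare {#1, #3, #4}: its best feasible assignment gives total 124.
Every other set of open sites that can feasibly serve all demand totals ≥ 124 even under its best assignment. Minimum: 106.

106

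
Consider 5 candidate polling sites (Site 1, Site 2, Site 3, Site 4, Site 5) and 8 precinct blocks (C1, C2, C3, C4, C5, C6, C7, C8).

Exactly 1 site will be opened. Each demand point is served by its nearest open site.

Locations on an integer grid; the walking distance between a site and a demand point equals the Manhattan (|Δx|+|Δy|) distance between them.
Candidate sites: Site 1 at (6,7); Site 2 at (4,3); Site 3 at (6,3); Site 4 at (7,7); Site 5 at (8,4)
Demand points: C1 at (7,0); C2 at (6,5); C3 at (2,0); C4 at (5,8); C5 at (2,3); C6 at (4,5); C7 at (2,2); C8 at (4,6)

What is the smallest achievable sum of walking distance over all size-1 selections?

31

Open {Site 2}.
  C1→Site 2 6, C2→Site 2 4, C3→Site 2 5, C4→Site 2 6, C5→Site 2 2, C6→Site 2 2, C7→Site 2 3, C8→Site 2 3  ⇒ total 31.
Compare {Site 3}: total 37.
Compare {Site 1}: total 47.
No size-1 selection does better; minimum is 31.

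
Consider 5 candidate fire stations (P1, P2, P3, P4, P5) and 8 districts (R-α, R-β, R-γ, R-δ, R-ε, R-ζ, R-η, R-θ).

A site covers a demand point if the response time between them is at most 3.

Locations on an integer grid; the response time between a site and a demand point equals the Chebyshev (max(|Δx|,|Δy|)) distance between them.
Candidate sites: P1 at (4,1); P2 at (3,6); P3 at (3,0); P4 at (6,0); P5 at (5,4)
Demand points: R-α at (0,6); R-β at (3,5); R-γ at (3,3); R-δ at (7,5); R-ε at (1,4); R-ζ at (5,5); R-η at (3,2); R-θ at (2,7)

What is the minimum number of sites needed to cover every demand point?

Coverage sets (demand points within 3 of each site):
  P1: {R-γ, R-ε, R-η}
  P2: {R-α, R-β, R-γ, R-ε, R-ζ, R-θ}
  P3: {R-γ, R-η}
  P4: {R-γ, R-η}
  P5: {R-β, R-γ, R-δ, R-ζ, R-η, R-θ}
No single site covers all 8 demand points.
But {P2, P5} covers everything, so the minimum is 2.

2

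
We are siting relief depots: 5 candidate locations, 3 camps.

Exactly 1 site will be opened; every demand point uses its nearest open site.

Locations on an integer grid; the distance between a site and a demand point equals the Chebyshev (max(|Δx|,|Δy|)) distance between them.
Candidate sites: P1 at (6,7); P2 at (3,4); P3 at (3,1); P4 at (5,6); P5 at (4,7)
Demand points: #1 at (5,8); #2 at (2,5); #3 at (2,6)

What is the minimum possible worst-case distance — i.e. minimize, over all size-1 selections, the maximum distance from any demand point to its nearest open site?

2

Open {P5}.
  Farthest demand point is #2 at distance 2 (to P5); all others are ≤ 2.
With {P4} the worst case is 3.
With {P1} the worst case is 4.
No size-1 selection achieves below 2.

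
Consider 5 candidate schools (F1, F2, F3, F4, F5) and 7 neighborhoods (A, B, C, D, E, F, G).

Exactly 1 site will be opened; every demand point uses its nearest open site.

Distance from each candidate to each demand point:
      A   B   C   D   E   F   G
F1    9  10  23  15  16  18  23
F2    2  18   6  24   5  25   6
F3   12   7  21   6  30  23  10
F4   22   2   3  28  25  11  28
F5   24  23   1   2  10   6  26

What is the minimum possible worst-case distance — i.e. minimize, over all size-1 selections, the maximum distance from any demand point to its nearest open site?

Open {F1}.
  Farthest demand point is C at distance 23 (to F1); all others are ≤ 23.
With {F2} the worst case is 25.
With {F5} the worst case is 26.
No size-1 selection achieves below 23.

23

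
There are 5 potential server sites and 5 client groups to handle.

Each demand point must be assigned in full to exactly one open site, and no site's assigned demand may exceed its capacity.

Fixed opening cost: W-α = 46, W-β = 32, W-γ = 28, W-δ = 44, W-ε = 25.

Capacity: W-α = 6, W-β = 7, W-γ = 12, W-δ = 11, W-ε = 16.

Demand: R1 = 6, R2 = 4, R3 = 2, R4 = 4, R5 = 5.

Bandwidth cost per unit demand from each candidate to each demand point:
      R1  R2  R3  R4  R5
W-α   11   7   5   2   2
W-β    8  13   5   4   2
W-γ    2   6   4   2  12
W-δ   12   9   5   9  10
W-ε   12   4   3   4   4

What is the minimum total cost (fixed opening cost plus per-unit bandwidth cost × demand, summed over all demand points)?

Open {W-γ, W-ε}; cheapest assignment that respects the capacities:
  W-γ (cap 12, load 10): R1, R4 — cost 6×2 + 4×2 = 20
  W-ε (cap 16, load 11): R2, R3, R5 — cost 4×4 + 2×3 + 5×4 = 42
  Shipping 62, fixed 53 → total 115.
  Any other capacity-feasible assignment to {W-γ, W-ε} ships for at least 62.
Compare {W-β, W-γ, W-ε}: its best feasible assignment gives total 137.
Compare {W-α, W-γ, W-ε}: its best feasible assignment gives total 151.
Every other set of open sites that can feasibly serve all demand totals ≥ 137 even under its best assignment. Minimum: 115.

115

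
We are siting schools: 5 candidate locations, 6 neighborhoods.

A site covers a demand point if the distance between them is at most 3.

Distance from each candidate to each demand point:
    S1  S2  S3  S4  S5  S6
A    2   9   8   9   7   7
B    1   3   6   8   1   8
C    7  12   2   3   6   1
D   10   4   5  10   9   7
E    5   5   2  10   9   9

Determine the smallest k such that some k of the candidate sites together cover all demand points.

Coverage sets (demand points within 3 of each site):
  A: {S1}
  B: {S1, S2, S5}
  C: {S3, S4, S6}
  D: {}
  E: {S3}
No single site covers all 6 demand points.
But {B, C} covers everything, so the minimum is 2.

2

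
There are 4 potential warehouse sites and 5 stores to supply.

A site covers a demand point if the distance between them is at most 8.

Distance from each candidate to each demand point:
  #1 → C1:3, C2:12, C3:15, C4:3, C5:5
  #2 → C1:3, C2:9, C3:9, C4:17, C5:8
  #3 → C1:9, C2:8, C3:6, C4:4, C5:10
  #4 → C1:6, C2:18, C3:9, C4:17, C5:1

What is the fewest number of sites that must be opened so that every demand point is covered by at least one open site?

Coverage sets (demand points within 8 of each site):
  #1: {C1, C4, C5}
  #2: {C1, C5}
  #3: {C2, C3, C4}
  #4: {C1, C5}
No single site covers all 5 demand points.
But {#1, #3} covers everything, so the minimum is 2.

2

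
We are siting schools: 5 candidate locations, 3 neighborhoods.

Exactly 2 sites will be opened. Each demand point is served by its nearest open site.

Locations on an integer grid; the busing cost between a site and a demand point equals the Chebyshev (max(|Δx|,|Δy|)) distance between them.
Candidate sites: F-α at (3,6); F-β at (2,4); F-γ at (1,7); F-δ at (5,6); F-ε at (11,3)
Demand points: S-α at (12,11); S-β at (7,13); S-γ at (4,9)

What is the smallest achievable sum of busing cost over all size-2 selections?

Open {F-γ, F-δ}.
  S-α→F-δ 7, S-β→F-γ 6, S-γ→F-γ 3  ⇒ total 16.
Compare {F-α, F-δ}: total 17.
Compare {F-β, F-δ}: total 17.
No size-2 selection does better; minimum is 16.

16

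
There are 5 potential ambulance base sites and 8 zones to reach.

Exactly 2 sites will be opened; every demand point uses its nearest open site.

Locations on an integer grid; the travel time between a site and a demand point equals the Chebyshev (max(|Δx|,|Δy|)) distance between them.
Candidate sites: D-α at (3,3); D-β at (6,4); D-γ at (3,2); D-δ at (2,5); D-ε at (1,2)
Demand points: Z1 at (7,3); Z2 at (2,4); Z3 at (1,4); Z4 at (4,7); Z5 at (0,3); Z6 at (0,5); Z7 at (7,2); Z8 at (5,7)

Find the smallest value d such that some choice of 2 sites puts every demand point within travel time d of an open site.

Open {D-α, D-β}.
  Farthest demand point is Z4 at travel time 3 (to D-β); all others are ≤ 3.
With {D-β, D-γ} the worst case is 3.
With {D-β, D-δ} the worst case is 3.
No size-2 selection achieves below 3.

3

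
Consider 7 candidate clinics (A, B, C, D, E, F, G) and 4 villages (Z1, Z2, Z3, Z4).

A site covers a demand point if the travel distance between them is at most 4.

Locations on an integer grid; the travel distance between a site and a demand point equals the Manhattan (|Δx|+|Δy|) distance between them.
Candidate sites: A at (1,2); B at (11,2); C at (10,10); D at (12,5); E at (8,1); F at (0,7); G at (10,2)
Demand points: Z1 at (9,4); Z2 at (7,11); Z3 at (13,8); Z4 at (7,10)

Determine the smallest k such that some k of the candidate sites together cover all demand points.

2

Coverage sets (demand points within 4 of each site):
  A: {}
  B: {Z1}
  C: {Z2, Z4}
  D: {Z1, Z3}
  E: {Z1}
  F: {}
  G: {Z1}
No single site covers all 4 demand points.
But {C, D} covers everything, so the minimum is 2.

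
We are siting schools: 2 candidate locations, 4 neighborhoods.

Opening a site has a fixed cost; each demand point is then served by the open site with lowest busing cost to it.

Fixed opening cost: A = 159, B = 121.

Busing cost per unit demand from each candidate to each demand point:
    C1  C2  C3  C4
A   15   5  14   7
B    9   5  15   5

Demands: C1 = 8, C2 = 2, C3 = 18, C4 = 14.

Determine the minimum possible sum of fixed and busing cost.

Open {B}: assign each demand point to its cheapest open site.
  C1→B 8×9=72, C2→B 2×5=10, C3→B 18×15=270, C4→B 14×5=70
  busing cost 422, fixed 121 → total 543.
Compare {A}: busing cost 480 + fixed 159 = 639.
Compare {A, B}: busing cost 404 + fixed 280 = 684.

543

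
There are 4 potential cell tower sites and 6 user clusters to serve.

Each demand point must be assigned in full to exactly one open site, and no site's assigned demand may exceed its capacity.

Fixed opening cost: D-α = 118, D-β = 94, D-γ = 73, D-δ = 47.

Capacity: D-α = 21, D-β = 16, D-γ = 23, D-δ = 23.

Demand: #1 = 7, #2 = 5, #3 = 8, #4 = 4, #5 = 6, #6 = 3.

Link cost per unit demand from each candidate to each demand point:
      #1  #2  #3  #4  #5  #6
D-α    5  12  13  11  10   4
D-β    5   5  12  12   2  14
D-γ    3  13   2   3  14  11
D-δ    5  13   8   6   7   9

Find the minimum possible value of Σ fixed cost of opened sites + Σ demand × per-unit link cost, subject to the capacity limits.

Open {D-β, D-γ}; cheapest assignment that respects the capacities:
  D-β (cap 16, load 11): #2, #5 — cost 5×5 + 6×2 = 37
  D-γ (cap 23, load 22): #1, #3, #4, #6 — cost 7×3 + 8×2 + 4×3 + 3×11 = 82
  Shipping 119, fixed 167 → total 286.
  Any other capacity-feasible assignment to {D-β, D-γ} ships for at least 119.
Compare {D-γ, D-δ}: its best feasible assignment gives total 303.
Compare {D-β, D-γ, D-δ}: its best feasible assignment gives total 327.
Every other set of open sites that can feasibly serve all demand totals ≥ 303 even under its best assignment. Minimum: 286.

286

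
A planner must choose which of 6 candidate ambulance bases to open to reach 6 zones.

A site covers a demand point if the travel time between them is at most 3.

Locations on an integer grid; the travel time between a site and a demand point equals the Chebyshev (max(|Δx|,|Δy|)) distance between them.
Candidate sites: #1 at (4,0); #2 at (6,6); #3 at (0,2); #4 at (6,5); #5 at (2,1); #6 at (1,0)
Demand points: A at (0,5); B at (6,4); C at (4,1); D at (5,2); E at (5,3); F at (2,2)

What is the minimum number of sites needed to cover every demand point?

Coverage sets (demand points within 3 of each site):
  #1: {C, D, E, F}
  #2: {B, E}
  #3: {A, F}
  #4: {B, D, E}
  #5: {C, D, E, F}
  #6: {C, F}
No 2 sites suffice: every size-2 union leaves at least one demand point uncovered.
But {#1, #2, #3} covers everything, so the minimum is 3.

3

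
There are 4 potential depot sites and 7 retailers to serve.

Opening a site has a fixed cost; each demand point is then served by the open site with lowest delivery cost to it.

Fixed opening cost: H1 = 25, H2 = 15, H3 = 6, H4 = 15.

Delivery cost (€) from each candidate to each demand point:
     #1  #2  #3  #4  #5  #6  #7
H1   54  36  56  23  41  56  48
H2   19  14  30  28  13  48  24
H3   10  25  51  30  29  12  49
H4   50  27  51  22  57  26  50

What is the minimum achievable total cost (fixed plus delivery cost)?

152

Open {H2, H3}: assign each demand point to its cheapest open site.
  #1→H3 10, #2→H2 14, #3→H2 30, #4→H2 28, #5→H2 13, #6→H3 12, #7→H2 24
  delivery cost 131, fixed 21 → total 152.
Compare {H2, H3, H4}: delivery cost 125 + fixed 36 = 161.
Compare {H1, H2, H3}: delivery cost 126 + fixed 46 = 172.
Compare {H2, H4}: delivery cost 148 + fixed 30 = 178.
All other subsets cost ≥ 161. Minimum total cost: 152.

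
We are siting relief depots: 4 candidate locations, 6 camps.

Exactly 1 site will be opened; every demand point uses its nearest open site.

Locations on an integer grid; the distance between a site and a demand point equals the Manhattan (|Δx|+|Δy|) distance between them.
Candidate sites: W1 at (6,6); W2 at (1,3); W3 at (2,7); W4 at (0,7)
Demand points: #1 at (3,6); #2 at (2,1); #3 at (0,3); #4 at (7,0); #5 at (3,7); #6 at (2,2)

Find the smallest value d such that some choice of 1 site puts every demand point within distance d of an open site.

Open {W1}.
  Farthest demand point is #2 at distance 9 (to W1); all others are ≤ 9.
With {W2} the worst case is 9.
With {W3} the worst case is 12.
No size-1 selection achieves below 9.

9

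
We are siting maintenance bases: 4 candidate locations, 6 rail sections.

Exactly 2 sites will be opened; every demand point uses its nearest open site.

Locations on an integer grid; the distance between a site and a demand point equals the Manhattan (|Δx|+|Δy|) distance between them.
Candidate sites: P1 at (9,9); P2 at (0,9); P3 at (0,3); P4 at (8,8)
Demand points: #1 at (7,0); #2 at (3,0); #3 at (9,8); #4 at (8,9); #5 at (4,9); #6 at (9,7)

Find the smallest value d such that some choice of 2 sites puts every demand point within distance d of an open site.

9

Open {P3, P4}.
  Farthest demand point is #1 at distance 9 (to P4); all others are ≤ 9.
With {P1, P3} the worst case is 10.
With {P2, P3} the worst case is 11.
No size-2 selection achieves below 9.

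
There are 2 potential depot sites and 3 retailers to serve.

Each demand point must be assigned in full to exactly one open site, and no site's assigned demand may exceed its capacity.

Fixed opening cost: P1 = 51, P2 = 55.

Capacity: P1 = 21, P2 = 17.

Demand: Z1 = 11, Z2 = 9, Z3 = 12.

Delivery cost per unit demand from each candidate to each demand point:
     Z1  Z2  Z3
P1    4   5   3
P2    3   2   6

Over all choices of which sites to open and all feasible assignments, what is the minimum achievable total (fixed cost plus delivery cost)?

Open {P1, P2}; cheapest assignment that respects the capacities:
  P1 (cap 21, load 21): Z2, Z3 — cost 9×5 + 12×3 = 81
  P2 (cap 17, load 11): Z1 — cost 11×3 = 33
  Shipping 114, fixed 106 → total 220.
  Any other capacity-feasible assignment to {P1, P2} ships for at least 114.
Total demand is 32 and no other set of sites has combined capacity ≥ 32, so {P1, P2} is the only feasible choice of open sites. Minimum: 220.

220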